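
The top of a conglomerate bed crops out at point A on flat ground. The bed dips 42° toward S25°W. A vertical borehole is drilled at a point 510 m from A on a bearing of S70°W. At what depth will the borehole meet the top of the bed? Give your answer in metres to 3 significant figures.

325 m

The hole lies 45° from the dip direction, so the down-dip offset is 510 × cos 45° = 360.62 m.
Depth = down-dip offset × tan(dip) = 360.62 × tan 42° = 360.62 × 0.9004
Depth = 324.71 m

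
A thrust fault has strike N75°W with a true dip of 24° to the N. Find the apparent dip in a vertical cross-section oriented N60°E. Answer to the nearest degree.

Angle between strike (N75°W) and section (N60°E): β = 45°.
tan α = tan 24° × sin 45° = 0.4452 × 0.7071 = 0.3148
apparent dip = arctan 0.3148 = 17.48°

17°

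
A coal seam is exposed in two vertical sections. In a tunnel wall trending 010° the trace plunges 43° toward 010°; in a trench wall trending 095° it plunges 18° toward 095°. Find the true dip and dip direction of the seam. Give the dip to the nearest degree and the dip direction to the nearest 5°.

true dip 44°, dip direction 025°

Each apparent-dip line lies in the plane. As unit vectors (x east, y north, z up), v₁ plunges 43°→010° and v₂ plunges 18°→095°.
Cross product v₁ × v₂ gives the pole to the plane: n ∝ (0.279, 0.607, 0.693).
True dip = arccos(n_z / |n|) = arccos(0.7199) = 44.0°.
Dip direction = azimuth of (n_x, n_y) = atan2(0.279, 0.607) = 25°.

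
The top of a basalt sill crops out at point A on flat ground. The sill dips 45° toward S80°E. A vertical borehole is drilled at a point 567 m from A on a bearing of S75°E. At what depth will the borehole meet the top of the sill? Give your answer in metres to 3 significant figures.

565 m

The hole lies 5° from the dip direction, so the down-dip offset is 567 × cos 5° = 564.84 m.
Depth = down-dip offset × tan(dip) = 564.84 × tan 45° = 564.84 × 1.0000
Depth = 564.84 m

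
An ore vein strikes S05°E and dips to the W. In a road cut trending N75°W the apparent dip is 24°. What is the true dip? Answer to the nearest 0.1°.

β = acute angle between strike S05°E and section N75°W = 70°.
tan(true dip) = tan 24° / sin 70° = 0.4738
δ = arctan(0.4738) = 25.35°

25.4°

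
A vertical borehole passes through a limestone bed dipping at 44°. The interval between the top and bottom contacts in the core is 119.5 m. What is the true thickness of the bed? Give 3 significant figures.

86.0 m

True thickness t = h · cos(dip) = 119.5 × cos 44°
t = 119.5 × 0.7193 = 85.961 m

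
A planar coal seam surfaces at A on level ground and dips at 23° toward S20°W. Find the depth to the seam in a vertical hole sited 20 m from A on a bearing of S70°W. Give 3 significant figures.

The hole lies 50° from the dip direction, so the down-dip offset is 20 × cos 50° = 12.86 m.
Depth = down-dip offset × tan(dip) = 12.86 × tan 23° = 12.86 × 0.4245
Depth = 5.46 m

5.46 m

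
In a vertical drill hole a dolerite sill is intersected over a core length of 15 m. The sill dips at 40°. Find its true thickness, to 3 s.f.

11.5 m

True thickness t = h · cos(dip) = 15 × cos 40°
t = 15 × 0.7660 = 11.491 m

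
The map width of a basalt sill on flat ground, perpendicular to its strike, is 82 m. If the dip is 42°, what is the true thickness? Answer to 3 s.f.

True thickness t = w · sin(dip) = 82 × sin 42°
t = 82 × 0.6691 = 54.869 m

54.9 m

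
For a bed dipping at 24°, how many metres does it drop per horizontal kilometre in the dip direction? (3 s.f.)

drop per km = 1000 × tan 24° = 1000 × 0.4452

445 m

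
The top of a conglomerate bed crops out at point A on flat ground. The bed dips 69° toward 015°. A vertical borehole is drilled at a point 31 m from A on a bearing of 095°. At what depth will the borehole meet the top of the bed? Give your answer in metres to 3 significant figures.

14.0 m

The hole lies 80° from the dip direction, so the down-dip offset is 31 × cos 80° = 5.38 m.
Depth = down-dip offset × tan(dip) = 5.38 × tan 69° = 5.38 × 2.6051
Depth = 14.02 m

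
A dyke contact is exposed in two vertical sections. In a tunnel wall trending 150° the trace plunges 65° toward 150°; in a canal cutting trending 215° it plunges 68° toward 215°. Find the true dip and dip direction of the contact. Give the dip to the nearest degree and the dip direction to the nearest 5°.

The two traces are lines in the plane: v₁ = (sin 150°·cos 65°, cos 150°·cos 65°, −sin 65°), v₂ = (sin 215°·cos 68°, cos 215°·cos 68°, −sin 68°).
The plane normal is n = v₁ × v₂ ∝ (-0.061, -0.391, 0.143).
Dip δ = arctan(|n_h|/n_z) = arctan(0.395/0.143) = 70.1°.
Dip direction = azimuth of (n_x, n_y) = atan2(-0.061, -0.391) = 189°.

true dip 70°, dip direction 190°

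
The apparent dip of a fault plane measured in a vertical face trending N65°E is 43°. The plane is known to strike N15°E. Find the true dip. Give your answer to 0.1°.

50.6°

The section is 50° from the strike.
tan δ = tan α / sin β = tan 43° / sin 50° = 0.9325 / 0.7660 = 1.2173
true dip = arctan 1.2173 = 50.60°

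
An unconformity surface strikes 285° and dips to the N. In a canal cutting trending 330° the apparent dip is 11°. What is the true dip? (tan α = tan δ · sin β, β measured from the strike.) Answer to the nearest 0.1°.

β = acute angle between strike 285° and section 330° = 45°.
tan(true dip) = tan 11° / sin 45° = 0.2749
true dip = arctan 0.2749 = 15.37°

15.4°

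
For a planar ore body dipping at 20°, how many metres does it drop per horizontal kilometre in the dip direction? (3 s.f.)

364 m

drop per km = 1000 × tan 20° = 1000 × 0.3640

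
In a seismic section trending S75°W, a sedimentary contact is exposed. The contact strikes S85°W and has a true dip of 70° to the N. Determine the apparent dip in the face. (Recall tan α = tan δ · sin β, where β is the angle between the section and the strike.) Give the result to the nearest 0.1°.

The section lies 10° from the strike.
tan(apparent dip) = tan 70° · sin 10° = 0.4771
α = arctan(0.4771) = 25.51°

25.5°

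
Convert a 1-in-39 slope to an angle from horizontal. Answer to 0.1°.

tan θ = 1/39 = 0.0256
θ = arctan(0.0256) = 1.47°

1.5°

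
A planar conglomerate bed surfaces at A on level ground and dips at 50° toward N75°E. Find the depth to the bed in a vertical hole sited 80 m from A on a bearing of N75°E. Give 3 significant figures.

95.3 m

The hole is directly down-dip from the outcrop, so the down-dip offset is 80 m.
Depth = down-dip offset × tan(dip) = 80.00 × tan 50° = 80.00 × 1.1918
Depth = 95.34 m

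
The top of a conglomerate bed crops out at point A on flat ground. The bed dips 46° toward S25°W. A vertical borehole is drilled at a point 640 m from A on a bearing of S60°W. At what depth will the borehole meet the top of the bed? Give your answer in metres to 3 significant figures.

The hole lies 35° from the dip direction, so the down-dip offset is 640 × cos 35° = 524.26 m.
Depth = down-dip offset × tan(dip) = 524.26 × tan 46° = 524.26 × 1.0355
Depth = 542.88 m

543 m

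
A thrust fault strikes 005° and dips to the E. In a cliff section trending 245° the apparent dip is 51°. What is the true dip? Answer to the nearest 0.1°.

The section is 60° from the strike.
tan(true dip) = tan 51° / sin 60° = 1.4259
δ = arctan(1.4259) = 54.96°

55.0°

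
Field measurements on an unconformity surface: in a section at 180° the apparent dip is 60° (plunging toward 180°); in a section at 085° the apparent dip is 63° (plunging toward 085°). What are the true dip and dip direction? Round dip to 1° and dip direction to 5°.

true dip 70°, dip direction 130°

Each apparent-dip line lies in the plane. As unit vectors (x east, y north, z up), v₁ plunges 60°→180° and v₂ plunges 63°→085°.
Cross product v₁ × v₂ gives the pole to the plane: n ∝ (0.480, -0.392, 0.226).
tan δ = √(n_x²+n_y²)/n_z = 0.619/0.226, so δ = 69.9°.
Dip direction = atan2(0.480, -0.392) = 129° (azimuth of n's horizontal projection).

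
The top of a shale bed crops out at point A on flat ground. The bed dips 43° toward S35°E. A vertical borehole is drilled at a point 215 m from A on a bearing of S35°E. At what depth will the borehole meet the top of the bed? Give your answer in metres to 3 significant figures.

The hole is directly down-dip from the outcrop, so the down-dip offset is 215 m.
Depth = down-dip offset × tan(dip) = 215.00 × tan 43° = 215.00 × 0.9325
Depth = 200.49 m

200 m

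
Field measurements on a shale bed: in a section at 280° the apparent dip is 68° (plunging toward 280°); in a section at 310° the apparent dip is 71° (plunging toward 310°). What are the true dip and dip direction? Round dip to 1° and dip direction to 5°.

The two traces are lines in the plane: v₁ = (sin 280°·cos 68°, cos 280°·cos 68°, −sin 68°), v₂ = (sin 310°·cos 71°, cos 310°·cos 71°, −sin 71°).
Cross product v₁ × v₂ gives the pole to the plane: n ∝ (-0.133, 0.118, 0.061).
Dip δ = arctan(|n_h|/n_z) = arctan(0.177/0.061) = 71.0°.
The horizontal component of n points toward azimuth atan2(n_x, n_y) = 312°, the dip direction.

true dip 71°, dip direction 310°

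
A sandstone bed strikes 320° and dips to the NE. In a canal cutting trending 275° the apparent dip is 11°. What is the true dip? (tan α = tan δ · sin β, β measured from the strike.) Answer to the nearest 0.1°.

15.4°

The section is 45° from the strike.
tan δ = tan α / sin β = tan 11° / sin 45° = 0.1944 / 0.7071 = 0.2749
true dip = arctan 0.2749 = 15.37°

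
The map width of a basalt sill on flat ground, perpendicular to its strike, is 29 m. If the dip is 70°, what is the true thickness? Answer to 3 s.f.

27.3 m

True thickness t = w · sin(dip) = 29 × sin 70°
t = 29 × 0.9397 = 27.251 m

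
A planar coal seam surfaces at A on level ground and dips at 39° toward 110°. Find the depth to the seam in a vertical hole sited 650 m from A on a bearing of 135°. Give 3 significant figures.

477 m

The hole lies 25° from the dip direction, so the down-dip offset is 650 × cos 25° = 589.10 m.
Depth = down-dip offset × tan(dip) = 589.10 × tan 39° = 589.10 × 0.8098
Depth = 477.04 m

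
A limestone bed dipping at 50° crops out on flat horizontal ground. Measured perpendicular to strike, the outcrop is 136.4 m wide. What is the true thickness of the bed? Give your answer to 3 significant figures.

104 m

True thickness t = w · sin(dip) = 136.4 × sin 50°
t = 136.4 × 0.7660 = 104.488 m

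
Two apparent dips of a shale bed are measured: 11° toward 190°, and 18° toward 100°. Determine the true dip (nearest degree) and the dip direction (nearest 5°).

true dip 21°, dip direction 130°

Each apparent-dip line lies in the plane. As unit vectors (x east, y north, z up), v₁ plunges 11°→190° and v₂ plunges 18°→100°.
The plane normal is n = v₁ × v₂ ∝ (0.267, -0.231, 0.934).
True dip = arccos(n_z / |n|) = arccos(0.9352) = 20.7°.
The horizontal component of n points toward azimuth atan2(n_x, n_y) = 131°, the dip direction.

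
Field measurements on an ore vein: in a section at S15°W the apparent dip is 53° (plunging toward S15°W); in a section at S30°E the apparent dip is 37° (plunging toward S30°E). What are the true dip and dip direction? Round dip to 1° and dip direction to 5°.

The two traces are lines in the plane: v₁ = (sin 195°·cos 53°, cos 195°·cos 53°, −sin 53°), v₂ = (sin 150°·cos 37°, cos 150°·cos 37°, −sin 37°).
The plane normal is n = v₁ × v₂ ∝ (-0.203, -0.413, 0.340).
tan δ = √(n_x²+n_y²)/n_z = 0.460/0.340, so δ = 53.5°.
Dip direction = azimuth of (n_x, n_y) = atan2(-0.203, -0.413) = 206°.

true dip 54°, dip direction 205°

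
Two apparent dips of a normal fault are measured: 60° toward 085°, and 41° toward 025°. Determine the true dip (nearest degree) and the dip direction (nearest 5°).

Represent each trace as a vector plunging at its apparent dip toward its trend (east-north-up frame): v₁ = (0.498, 0.044, -0.866), v₂ = (0.319, 0.684, -0.656).
Cross product v₁ × v₂ gives the pole to the plane: n ∝ (0.564, 0.051, 0.327).
Dip δ = arctan(|n_h|/n_z) = arctan(0.566/0.327) = 60.0°.
The horizontal component of n points toward azimuth atan2(n_x, n_y) = 85°, the dip direction.

true dip 60°, dip direction 085°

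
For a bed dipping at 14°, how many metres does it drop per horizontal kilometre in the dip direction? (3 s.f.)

drop per km = 1000 × tan 14° = 1000 × 0.2493

249 m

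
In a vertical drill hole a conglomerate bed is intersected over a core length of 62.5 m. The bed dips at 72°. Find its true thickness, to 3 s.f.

19.3 m

True thickness t = h · cos(dip) = 62.5 × cos 72°
t = 62.5 × 0.3090 = 19.314 m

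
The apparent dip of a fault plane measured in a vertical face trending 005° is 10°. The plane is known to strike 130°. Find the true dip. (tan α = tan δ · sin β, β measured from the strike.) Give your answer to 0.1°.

β = acute angle between strike 130° and section 005° = 55°.
tan(true dip) = tan 10° / sin 55° = 0.2153
true dip = arctan 0.2153 = 12.15°

12.1°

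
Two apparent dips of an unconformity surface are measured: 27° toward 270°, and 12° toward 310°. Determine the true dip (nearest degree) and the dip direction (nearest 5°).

Each apparent-dip line lies in the plane. As unit vectors (x east, y north, z up), v₁ plunges 27°→270° and v₂ plunges 12°→310°.
n = v₁ × v₂ = (-0.285, -0.155, 0.560) (taken with n_z > 0).
Dip δ = arctan(|n_h|/n_z) = arctan(0.325/0.560) = 30.1°.
Dip direction = azimuth of (n_x, n_y) = atan2(-0.285, -0.155) = 242°.

true dip 30°, dip direction 240°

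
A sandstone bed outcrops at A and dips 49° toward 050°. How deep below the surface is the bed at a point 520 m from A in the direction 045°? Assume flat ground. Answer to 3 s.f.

The hole lies 5° from the dip direction, so the down-dip offset is 520 × cos 5° = 518.02 m.
Depth = down-dip offset × tan(dip) = 518.02 × tan 49° = 518.02 × 1.1504
Depth = 595.92 m

596 m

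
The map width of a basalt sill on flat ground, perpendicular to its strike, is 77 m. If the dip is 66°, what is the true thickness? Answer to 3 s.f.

70.3 m

True thickness t = w · sin(dip) = 77 × sin 66°
t = 77 × 0.9135 = 70.343 m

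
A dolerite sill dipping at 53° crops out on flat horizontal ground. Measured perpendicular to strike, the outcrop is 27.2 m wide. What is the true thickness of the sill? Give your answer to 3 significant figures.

True thickness t = w · sin(dip) = 27.2 × sin 53°
t = 27.2 × 0.7986 = 21.723 m

21.7 m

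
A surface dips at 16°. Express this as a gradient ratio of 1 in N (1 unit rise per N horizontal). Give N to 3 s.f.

1 : N means tan θ = 1/N, so N = 1/tan 16° = 1/0.2867

1 in 3.49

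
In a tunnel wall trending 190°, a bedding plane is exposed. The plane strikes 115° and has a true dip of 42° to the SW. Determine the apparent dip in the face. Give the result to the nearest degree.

41°

The section lies 75° from the strike.
tan α = tan 42° × sin 75° = 0.9004 × 0.9659 = 0.8697
α = arctan(0.8697) = 41.01°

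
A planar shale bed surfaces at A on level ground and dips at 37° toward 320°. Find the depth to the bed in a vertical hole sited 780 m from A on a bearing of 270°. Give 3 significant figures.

378 m

The hole lies 50° from the dip direction, so the down-dip offset is 780 × cos 50° = 501.37 m.
Depth = down-dip offset × tan(dip) = 501.37 × tan 37° = 501.37 × 0.7536
Depth = 377.81 m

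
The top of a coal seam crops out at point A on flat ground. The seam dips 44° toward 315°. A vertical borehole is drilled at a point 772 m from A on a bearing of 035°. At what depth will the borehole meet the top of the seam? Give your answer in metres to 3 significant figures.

The hole lies 80° from the dip direction, so the down-dip offset is 772 × cos 80° = 134.06 m.
Depth = down-dip offset × tan(dip) = 134.06 × tan 44° = 134.06 × 0.9657
Depth = 129.46 m

129 m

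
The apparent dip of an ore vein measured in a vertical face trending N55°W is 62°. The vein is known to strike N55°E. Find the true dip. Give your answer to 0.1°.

The section is 70° from the strike.
tan δ = tan α / sin β = tan 62° / sin 70° = 1.8807 / 0.9397 = 2.0014
true dip = arctan 2.0014 = 63.45°

63.5°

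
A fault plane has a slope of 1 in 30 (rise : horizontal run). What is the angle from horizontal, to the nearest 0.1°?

1.9°

tan θ = 1/30 = 0.0333
θ = arctan(0.0333) = 1.91°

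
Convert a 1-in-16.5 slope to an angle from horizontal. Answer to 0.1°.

tan θ = 1/16.5 = 0.0606
θ = arctan(0.0606) = 3.47°

3.5°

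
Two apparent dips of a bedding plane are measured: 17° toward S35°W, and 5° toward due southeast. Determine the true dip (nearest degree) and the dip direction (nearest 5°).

The two traces are lines in the plane: v₁ = (sin 215°·cos 17°, cos 215°·cos 17°, −sin 17°), v₂ = (sin 135°·cos 5°, cos 135°·cos 5°, −sin 5°).
Cross product v₁ × v₂ gives the pole to the plane: n ∝ (-0.138, -0.254, 0.938).
True dip = arccos(n_z / |n|) = arccos(0.9558) = 17.1°.
Dip direction = atan2(-0.138, -0.254) = 208° (azimuth of n's horizontal projection).

true dip 17°, dip direction 210°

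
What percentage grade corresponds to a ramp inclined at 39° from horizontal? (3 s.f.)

grade % = 100 × tan 39° = 100 × 0.8098

81.0%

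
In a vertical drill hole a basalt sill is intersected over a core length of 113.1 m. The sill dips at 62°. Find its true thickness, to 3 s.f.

True thickness t = h · cos(dip) = 113.1 × cos 62°
t = 113.1 × 0.4695 = 53.097 m

53.1 m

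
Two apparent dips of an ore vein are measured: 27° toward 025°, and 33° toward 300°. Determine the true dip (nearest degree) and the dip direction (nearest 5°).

true dip 38°, dip direction 335°

The two traces are lines in the plane: v₁ = (sin 25°·cos 27°, cos 25°·cos 27°, −sin 27°), v₂ = (sin 300°·cos 33°, cos 300°·cos 33°, −sin 33°).
n = v₁ × v₂ = (-0.249, 0.535, 0.744) (taken with n_z > 0).
Dip δ = arctan(|n_h|/n_z) = arctan(0.590/0.744) = 38.4°.
The horizontal component of n points toward azimuth atan2(n_x, n_y) = 335°, the dip direction.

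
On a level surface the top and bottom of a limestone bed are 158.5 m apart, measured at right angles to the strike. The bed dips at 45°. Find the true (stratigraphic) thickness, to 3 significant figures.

112 m

True thickness t = w · sin(dip) = 158.5 × sin 45°
t = 158.5 × 0.7071 = 112.076 m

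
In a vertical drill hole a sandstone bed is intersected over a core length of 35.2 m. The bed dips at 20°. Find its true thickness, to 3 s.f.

33.1 m

True thickness t = h · cos(dip) = 35.2 × cos 20°
t = 35.2 × 0.9397 = 33.077 m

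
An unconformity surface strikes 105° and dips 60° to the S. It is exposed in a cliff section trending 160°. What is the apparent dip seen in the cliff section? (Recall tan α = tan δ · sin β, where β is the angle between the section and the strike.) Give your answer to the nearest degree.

The strike is 105° and the section trends 160°; the acute angle between them is β = 55°.
tan(apparent dip) = tan 60° · sin 55° = 1.4188
apparent dip = arctan 1.4188 = 54.82°

55°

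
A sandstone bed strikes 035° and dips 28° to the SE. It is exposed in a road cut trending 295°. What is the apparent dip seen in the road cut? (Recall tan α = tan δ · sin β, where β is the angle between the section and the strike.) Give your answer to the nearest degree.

Angle between strike (035°) and section (295°): β = 80°.
tan(apparent dip) = tan 28° · sin 80° = 0.5236
apparent dip = arctan 0.5236 = 27.64°

28°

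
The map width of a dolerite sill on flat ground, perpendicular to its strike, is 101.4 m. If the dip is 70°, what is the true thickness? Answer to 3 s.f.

True thickness t = w · sin(dip) = 101.4 × sin 70°
t = 101.4 × 0.9397 = 95.285 m

95.3 m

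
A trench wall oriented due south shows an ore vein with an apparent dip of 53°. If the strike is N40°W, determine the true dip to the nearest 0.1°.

β = acute angle between strike N40°W and section due south = 40°.
tan(true dip) = tan 53° / sin 40° = 2.0645
true dip = arctan 2.0645 = 64.16°

64.2°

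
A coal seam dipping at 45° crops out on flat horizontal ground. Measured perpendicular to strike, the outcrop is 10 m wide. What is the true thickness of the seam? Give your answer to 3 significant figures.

True thickness t = w · sin(dip) = 10 × sin 45°
t = 10 × 0.7071 = 7.071 m

7.07 m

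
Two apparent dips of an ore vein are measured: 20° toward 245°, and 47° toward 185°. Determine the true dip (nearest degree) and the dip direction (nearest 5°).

true dip 47°, dip direction 175°

Represent each trace as a vector plunging at its apparent dip toward its trend (east-north-up frame): v₁ = (-0.852, -0.397, -0.342), v₂ = (-0.059, -0.679, -0.731).
n = v₁ × v₂ = (0.058, -0.603, 0.555) (taken with n_z > 0).
True dip = arccos(n_z / |n|) = arccos(0.6758) = 47.5°.
Dip direction = azimuth of (n_x, n_y) = atan2(0.058, -0.603) = 174°.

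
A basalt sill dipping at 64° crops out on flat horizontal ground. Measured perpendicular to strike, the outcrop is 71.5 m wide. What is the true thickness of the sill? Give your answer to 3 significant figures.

64.3 m

True thickness t = w · sin(dip) = 71.5 × sin 64°
t = 71.5 × 0.8988 = 64.264 m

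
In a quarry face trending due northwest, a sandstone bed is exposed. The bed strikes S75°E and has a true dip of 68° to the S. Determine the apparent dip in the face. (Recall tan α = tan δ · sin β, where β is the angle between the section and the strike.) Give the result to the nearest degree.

51°

Angle between strike (S75°E) and section (due northwest): β = 30°.
tan(apparent dip) = tan 68° · sin 30° = 1.2375
α = arctan(1.2375) = 51.06°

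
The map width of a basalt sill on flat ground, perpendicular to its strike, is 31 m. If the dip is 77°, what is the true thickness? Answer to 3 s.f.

True thickness t = w · sin(dip) = 31 × sin 77°
t = 31 × 0.9744 = 30.205 m

30.2 m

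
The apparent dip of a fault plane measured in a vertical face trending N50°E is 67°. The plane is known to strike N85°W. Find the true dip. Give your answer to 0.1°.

73.3°

The section is 45° from the strike.
tan(true dip) = tan 67° / sin 45° = 3.3317
true dip = arctan 3.3317 = 73.29°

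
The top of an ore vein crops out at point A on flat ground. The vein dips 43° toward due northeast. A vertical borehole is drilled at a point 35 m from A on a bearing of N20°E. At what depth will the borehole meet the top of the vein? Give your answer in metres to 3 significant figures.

The hole lies 25° from the dip direction, so the down-dip offset is 35 × cos 25° = 31.72 m.
Depth = down-dip offset × tan(dip) = 31.72 × tan 43° = 31.72 × 0.9325
Depth = 29.58 m

29.6 m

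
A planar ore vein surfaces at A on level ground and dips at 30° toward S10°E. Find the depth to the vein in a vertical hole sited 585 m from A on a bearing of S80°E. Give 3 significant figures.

116 m

The hole lies 70° from the dip direction, so the down-dip offset is 585 × cos 70° = 200.08 m.
Depth = down-dip offset × tan(dip) = 200.08 × tan 30° = 200.08 × 0.5774
Depth = 115.52 m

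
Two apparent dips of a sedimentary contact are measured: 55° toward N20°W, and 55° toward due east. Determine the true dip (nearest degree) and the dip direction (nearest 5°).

The two traces are lines in the plane: v₁ = (sin 340°·cos 55°, cos 340°·cos 55°, −sin 55°), v₂ = (sin 90°·cos 55°, cos 90°·cos 55°, −sin 55°).
Cross product v₁ × v₂ gives the pole to the plane: n ∝ (0.442, 0.631, 0.309).
tan δ = √(n_x²+n_y²)/n_z = 0.770/0.309, so δ = 68.1°.
The horizontal component of n points toward azimuth atan2(n_x, n_y) = 35°, the dip direction.

true dip 68°, dip direction 035°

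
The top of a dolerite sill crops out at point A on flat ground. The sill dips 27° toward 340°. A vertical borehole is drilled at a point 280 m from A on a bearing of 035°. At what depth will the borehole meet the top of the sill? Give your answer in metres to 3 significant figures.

The hole lies 55° from the dip direction, so the down-dip offset is 280 × cos 55° = 160.60 m.
Depth = down-dip offset × tan(dip) = 160.60 × tan 27° = 160.60 × 0.5095
Depth = 81.83 m

81.8 m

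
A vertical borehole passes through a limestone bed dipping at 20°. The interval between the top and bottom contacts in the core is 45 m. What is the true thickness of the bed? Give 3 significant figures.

42.3 m

True thickness t = h · cos(dip) = 45 × cos 20°
t = 45 × 0.9397 = 42.286 m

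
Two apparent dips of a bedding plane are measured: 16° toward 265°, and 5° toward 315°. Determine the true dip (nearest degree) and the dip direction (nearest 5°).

true dip 17°, dip direction 240°

The two traces are lines in the plane: v₁ = (sin 265°·cos 16°, cos 265°·cos 16°, −sin 16°), v₂ = (sin 315°·cos 5°, cos 315°·cos 5°, −sin 5°).
The plane normal is n = v₁ × v₂ ∝ (-0.201, -0.111, 0.734).
True dip = arccos(n_z / |n|) = arccos(0.9542) = 17.4°.
Dip direction = atan2(-0.201, -0.111) = 241° (azimuth of n's horizontal projection).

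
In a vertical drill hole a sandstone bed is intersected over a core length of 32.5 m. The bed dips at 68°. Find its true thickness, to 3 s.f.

True thickness t = h · cos(dip) = 32.5 × cos 68°
t = 32.5 × 0.3746 = 12.175 m

12.2 m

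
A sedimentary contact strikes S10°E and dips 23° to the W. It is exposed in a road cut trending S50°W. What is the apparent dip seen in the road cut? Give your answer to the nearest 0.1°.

20.2°

Angle between strike (S10°E) and section (S50°W): β = 60°.
tan α = tan 23° × sin 60° = 0.4245 × 0.8660 = 0.3676
α = arctan(0.3676) = 20.18°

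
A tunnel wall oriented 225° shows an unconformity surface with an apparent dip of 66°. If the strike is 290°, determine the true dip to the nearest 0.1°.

The section is 65° from the strike.
tan δ = tan α / sin β = tan 66° / sin 65° = 2.2460 / 0.9063 = 2.4782
true dip = arctan 2.4782 = 68.03°

68.0°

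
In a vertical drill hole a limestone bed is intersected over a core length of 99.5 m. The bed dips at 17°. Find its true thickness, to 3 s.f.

95.2 m

True thickness t = h · cos(dip) = 99.5 × cos 17°
t = 99.5 × 0.9563 = 95.152 m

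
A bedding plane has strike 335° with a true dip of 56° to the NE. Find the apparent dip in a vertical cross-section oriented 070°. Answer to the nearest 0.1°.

The section lies 85° from the strike.
tan(apparent dip) = tan 56° · sin 85° = 1.4769
α = arctan(1.4769) = 55.90°

55.9°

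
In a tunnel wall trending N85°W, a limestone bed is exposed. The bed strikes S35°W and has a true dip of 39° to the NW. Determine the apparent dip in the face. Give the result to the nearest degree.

The section lies 60° from the strike.
tan(apparent dip) = tan 39° · sin 60° = 0.7013
α = arctan(0.7013) = 35.04°

35°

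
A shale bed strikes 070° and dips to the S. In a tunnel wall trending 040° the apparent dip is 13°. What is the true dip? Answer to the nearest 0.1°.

The section is 30° from the strike.
tan(true dip) = tan 13° / sin 30° = 0.4617
true dip = arctan 0.4617 = 24.78°

24.8°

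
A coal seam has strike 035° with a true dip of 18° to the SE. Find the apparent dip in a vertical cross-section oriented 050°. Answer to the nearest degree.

The section lies 15° from the strike.
tan(apparent dip) = tan 18° · sin 15° = 0.0841
α = arctan(0.0841) = 4.81°

5°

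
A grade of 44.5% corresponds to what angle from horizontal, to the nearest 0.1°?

24.0°

tan θ = 44.5/100 = 0.4450
θ = arctan(0.4450) = 23.99°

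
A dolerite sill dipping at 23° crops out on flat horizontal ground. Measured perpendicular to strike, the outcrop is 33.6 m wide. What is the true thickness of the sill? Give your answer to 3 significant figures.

13.1 m

True thickness t = w · sin(dip) = 33.6 × sin 23°
t = 33.6 × 0.3907 = 13.129 m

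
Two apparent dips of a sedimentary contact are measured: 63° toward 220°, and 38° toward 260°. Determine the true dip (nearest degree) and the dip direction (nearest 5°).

true dip 66°, dip direction 190°

The two traces are lines in the plane: v₁ = (sin 220°·cos 63°, cos 220°·cos 63°, −sin 63°), v₂ = (sin 260°·cos 38°, cos 260°·cos 38°, −sin 38°).
Cross product v₁ × v₂ gives the pole to the plane: n ∝ (-0.092, -0.512, 0.230).
True dip = arccos(n_z / |n|) = arccos(0.4044) = 66.1°.
The horizontal component of n points toward azimuth atan2(n_x, n_y) = 190°, the dip direction.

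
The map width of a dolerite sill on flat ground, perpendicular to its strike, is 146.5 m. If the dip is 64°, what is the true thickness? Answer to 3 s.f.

132 m

True thickness t = w · sin(dip) = 146.5 × sin 64°
t = 146.5 × 0.8988 = 131.673 m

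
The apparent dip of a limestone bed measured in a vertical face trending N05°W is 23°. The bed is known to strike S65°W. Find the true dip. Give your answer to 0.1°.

The section is 70° from the strike.
tan δ = tan α / sin β = tan 23° / sin 70° = 0.4245 / 0.9397 = 0.4517
true dip = arctan 0.4517 = 24.31°

24.3°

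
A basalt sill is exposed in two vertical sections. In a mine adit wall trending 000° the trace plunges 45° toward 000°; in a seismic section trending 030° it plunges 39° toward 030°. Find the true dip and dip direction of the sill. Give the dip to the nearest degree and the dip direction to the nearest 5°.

Represent each trace as a vector plunging at its apparent dip toward its trend (east-north-up frame): v₁ = (0.000, 0.707, -0.707), v₂ = (0.389, 0.673, -0.629).
n = v₁ × v₂ = (-0.031, 0.275, 0.275) (taken with n_z > 0).
tan δ = √(n_x²+n_y²)/n_z = 0.276/0.275, so δ = 45.2°.
Dip direction = atan2(-0.031, 0.275) = 354° (azimuth of n's horizontal projection).

true dip 45°, dip direction 355°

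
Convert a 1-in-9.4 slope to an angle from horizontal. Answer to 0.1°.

tan θ = 1/9.4 = 0.1064
θ = arctan(0.1064) = 6.07°

6.1°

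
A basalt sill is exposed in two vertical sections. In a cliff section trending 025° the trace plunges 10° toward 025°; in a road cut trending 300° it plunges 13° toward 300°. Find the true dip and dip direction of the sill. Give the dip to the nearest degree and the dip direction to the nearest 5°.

Each apparent-dip line lies in the plane. As unit vectors (x east, y north, z up), v₁ plunges 10°→025° and v₂ plunges 13°→300°.
Cross product v₁ × v₂ gives the pole to the plane: n ∝ (-0.116, 0.240, 0.956).
True dip = arccos(n_z / |n|) = arccos(0.9632) = 15.6°.
The horizontal component of n points toward azimuth atan2(n_x, n_y) = 334°, the dip direction.

true dip 16°, dip direction 335°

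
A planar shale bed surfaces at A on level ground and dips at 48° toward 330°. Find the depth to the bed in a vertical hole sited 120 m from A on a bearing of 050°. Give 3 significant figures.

23.1 m

The hole lies 80° from the dip direction, so the down-dip offset is 120 × cos 80° = 20.84 m.
Depth = down-dip offset × tan(dip) = 20.84 × tan 48° = 20.84 × 1.1106
Depth = 23.14 m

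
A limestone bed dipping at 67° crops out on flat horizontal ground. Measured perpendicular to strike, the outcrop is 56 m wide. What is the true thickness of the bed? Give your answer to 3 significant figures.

True thickness t = w · sin(dip) = 56 × sin 67°
t = 56 × 0.9205 = 51.548 m

51.5 m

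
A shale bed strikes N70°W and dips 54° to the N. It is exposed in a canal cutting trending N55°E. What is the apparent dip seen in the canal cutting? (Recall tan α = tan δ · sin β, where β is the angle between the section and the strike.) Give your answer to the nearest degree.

The section lies 55° from the strike.
tan(apparent dip) = tan 54° · sin 55° = 1.1275
α = arctan(1.1275) = 48.43°

48°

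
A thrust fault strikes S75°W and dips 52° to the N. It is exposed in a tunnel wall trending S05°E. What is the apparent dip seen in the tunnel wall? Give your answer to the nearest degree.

52°

The strike is S75°W and the section trends S05°E; the acute angle between them is β = 80°.
tan(apparent dip) = tan 52° · sin 80° = 1.2605
apparent dip = arctan 1.2605 = 51.57°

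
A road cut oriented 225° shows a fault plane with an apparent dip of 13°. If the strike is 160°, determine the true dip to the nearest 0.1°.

14.3°

The section is 65° from the strike.
tan(true dip) = tan 13° / sin 65° = 0.2547
δ = arctan(0.2547) = 14.29°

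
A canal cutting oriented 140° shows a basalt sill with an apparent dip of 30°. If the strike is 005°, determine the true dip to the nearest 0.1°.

39.2°

The section is 45° from the strike.
tan(true dip) = tan 30° / sin 45° = 0.8165
δ = arctan(0.8165) = 39.23°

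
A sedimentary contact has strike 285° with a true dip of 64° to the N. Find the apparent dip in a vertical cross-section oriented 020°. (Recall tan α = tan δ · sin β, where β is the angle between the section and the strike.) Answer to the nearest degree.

64°

The section lies 85° from the strike.
tan(apparent dip) = tan 64° · sin 85° = 2.0425
α = arctan(2.0425) = 63.91°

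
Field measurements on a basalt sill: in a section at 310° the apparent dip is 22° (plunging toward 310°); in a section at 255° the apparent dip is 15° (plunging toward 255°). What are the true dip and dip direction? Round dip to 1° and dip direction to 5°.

Each apparent-dip line lies in the plane. As unit vectors (x east, y north, z up), v₁ plunges 22°→310° and v₂ plunges 15°→255°.
The plane normal is n = v₁ × v₂ ∝ (-0.248, 0.166, 0.734).
Dip δ = arctan(|n_h|/n_z) = arctan(0.298/0.734) = 22.1°.
The horizontal component of n points toward azimuth atan2(n_x, n_y) = 304°, the dip direction.

true dip 22°, dip direction 305°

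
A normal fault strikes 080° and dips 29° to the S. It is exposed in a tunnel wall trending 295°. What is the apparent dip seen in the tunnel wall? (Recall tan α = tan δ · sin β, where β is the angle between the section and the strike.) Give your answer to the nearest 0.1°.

17.6°

The section lies 35° from the strike.
tan α = tan 29° × sin 35° = 0.5543 × 0.5736 = 0.3179
α = arctan(0.3179) = 17.64°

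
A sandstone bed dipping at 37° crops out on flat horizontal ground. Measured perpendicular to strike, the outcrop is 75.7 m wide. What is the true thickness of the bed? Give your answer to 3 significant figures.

True thickness t = w · sin(dip) = 75.7 × sin 37°
t = 75.7 × 0.6018 = 45.557 m

45.6 m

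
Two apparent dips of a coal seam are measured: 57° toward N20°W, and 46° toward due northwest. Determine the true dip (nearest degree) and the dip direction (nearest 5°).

true dip 60°, dip direction 010°

The two traces are lines in the plane: v₁ = (sin 340°·cos 57°, cos 340°·cos 57°, −sin 57°), v₂ = (sin 315°·cos 46°, cos 315°·cos 46°, −sin 46°).
Cross product v₁ × v₂ gives the pole to the plane: n ∝ (0.044, 0.278, 0.160).
True dip = arccos(n_z / |n|) = arccos(0.4940) = 60.4°.
The horizontal component of n points toward azimuth atan2(n_x, n_y) = 9°, the dip direction.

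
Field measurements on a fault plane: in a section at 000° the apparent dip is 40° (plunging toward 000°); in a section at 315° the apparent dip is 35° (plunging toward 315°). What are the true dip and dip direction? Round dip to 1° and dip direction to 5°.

The two traces are lines in the plane: v₁ = (sin 0°·cos 40°, cos 0°·cos 40°, −sin 40°), v₂ = (sin 315°·cos 35°, cos 315°·cos 35°, −sin 35°).
n = v₁ × v₂ = (-0.067, 0.372, 0.444) (taken with n_z > 0).
Dip δ = arctan(|n_h|/n_z) = arctan(0.378/0.444) = 40.5°.
Dip direction = azimuth of (n_x, n_y) = atan2(-0.067, 0.372) = 350°.

true dip 40°, dip direction 350°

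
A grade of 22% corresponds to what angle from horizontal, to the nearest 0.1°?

12.4°

tan θ = 22/100 = 0.2200
θ = arctan(0.2200) = 12.41°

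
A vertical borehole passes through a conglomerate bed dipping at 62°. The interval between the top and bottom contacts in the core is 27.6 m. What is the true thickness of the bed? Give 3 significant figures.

True thickness t = h · cos(dip) = 27.6 × cos 62°
t = 27.6 × 0.4695 = 12.957 m

13.0 m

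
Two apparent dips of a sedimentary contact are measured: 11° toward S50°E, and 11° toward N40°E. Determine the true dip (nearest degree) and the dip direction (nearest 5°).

Represent each trace as a vector plunging at its apparent dip toward its trend (east-north-up frame): v₁ = (0.752, -0.631, -0.191), v₂ = (0.631, 0.752, -0.191).
The plane normal is n = v₁ × v₂ ∝ (0.264, 0.023, 0.964).
True dip = arccos(n_z / |n|) = arccos(0.9642) = 15.4°.
Dip direction = azimuth of (n_x, n_y) = atan2(0.264, 0.023) = 85°.

true dip 15°, dip direction 085°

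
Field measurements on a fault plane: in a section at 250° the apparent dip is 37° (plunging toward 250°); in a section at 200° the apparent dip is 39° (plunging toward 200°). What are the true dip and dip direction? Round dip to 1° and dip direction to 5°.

Represent each trace as a vector plunging at its apparent dip toward its trend (east-north-up frame): v₁ = (-0.750, -0.273, -0.602), v₂ = (-0.266, -0.730, -0.629).
The plane normal is n = v₁ × v₂ ∝ (-0.268, -0.312, 0.475).
Dip δ = arctan(|n_h|/n_z) = arctan(0.411/0.475) = 40.9°.
Dip direction = atan2(-0.268, -0.312) = 221° (azimuth of n's horizontal projection).

true dip 41°, dip direction 220°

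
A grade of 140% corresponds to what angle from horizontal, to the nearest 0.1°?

54.5°

tan θ = 140/100 = 1.4000
θ = arctan(1.4000) = 54.46°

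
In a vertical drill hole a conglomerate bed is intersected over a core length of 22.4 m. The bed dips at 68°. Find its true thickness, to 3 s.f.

True thickness t = h · cos(dip) = 22.4 × cos 68°
t = 22.4 × 0.3746 = 8.391 m

8.39 m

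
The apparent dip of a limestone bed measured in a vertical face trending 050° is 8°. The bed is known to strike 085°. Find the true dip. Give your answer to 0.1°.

13.8°

The section is 35° from the strike.
tan δ = tan α / sin β = tan 8° / sin 35° = 0.1405 / 0.5736 = 0.2450
δ = arctan(0.2450) = 13.77°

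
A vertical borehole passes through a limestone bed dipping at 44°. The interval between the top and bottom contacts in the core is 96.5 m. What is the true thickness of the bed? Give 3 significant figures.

69.4 m

True thickness t = h · cos(dip) = 96.5 × cos 44°
t = 96.5 × 0.7193 = 69.416 m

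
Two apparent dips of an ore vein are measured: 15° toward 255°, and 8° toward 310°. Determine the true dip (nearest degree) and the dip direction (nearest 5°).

true dip 15°, dip direction 250°

Each apparent-dip line lies in the plane. As unit vectors (x east, y north, z up), v₁ plunges 15°→255° and v₂ plunges 8°→310°.
Cross product v₁ × v₂ gives the pole to the plane: n ∝ (-0.200, -0.066, 0.784).
True dip = arccos(n_z / |n|) = arccos(0.9658) = 15.0°.
The horizontal component of n points toward azimuth atan2(n_x, n_y) = 252°, the dip direction.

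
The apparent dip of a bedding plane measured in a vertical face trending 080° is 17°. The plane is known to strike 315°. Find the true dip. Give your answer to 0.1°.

20.5°

β = acute angle between strike 315° and section 080° = 55°.
tan δ = tan α / sin β = tan 17° / sin 55° = 0.3057 / 0.8192 = 0.3732
δ = arctan(0.3732) = 20.47°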